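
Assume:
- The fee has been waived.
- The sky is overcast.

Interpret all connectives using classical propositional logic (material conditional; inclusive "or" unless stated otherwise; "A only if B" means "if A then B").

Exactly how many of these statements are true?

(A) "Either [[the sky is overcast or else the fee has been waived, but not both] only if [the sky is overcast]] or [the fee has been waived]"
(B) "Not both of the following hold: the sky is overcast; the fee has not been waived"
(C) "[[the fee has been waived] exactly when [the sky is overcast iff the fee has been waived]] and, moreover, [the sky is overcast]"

Let K = "the sky is overcast" (T), N = "the fee has been waived" (T).

(A): Parsed as ((K xor N) -> K) | N

K xor N = T xor T = F
(K xor N) -> K = F -> T = T
((K xor N) -> K) | N = T | T = T
Hence (A) is true.

(B): This is K nand ~N.

~N = ~T = F
K nand ~N = T nand F = T
Hence (B) is true.

(C): Formalization: (N <-> (K <-> N)) & K

K <-> N = T <-> T = T
N <-> (K <-> N) = T <-> T = T
(N <-> (K <-> N)) & K = T & T = T
So (C) is true.

3 of the 3 statements are true.

3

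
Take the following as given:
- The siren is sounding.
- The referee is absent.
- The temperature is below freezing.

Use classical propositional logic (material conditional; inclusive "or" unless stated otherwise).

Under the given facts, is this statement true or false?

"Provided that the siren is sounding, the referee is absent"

Let P = "the siren is sounding" (T), Q = "the referee is present" (F).
This is P -> ~Q.

~Q = ~F = T
P -> ~Q = T -> T = T

The statement is true.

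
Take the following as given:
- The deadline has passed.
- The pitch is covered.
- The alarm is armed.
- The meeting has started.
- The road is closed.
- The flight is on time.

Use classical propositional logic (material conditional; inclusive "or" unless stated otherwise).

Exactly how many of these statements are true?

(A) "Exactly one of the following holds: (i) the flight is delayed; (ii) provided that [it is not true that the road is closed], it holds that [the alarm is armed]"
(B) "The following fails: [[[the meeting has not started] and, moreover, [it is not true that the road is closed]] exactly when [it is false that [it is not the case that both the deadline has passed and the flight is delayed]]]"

1

Let L = "the flight is delayed" (F), S = "the road is closed" (T), G = "the alarm is armed" (T), D = "the meeting has started" (T), W = "the deadline has passed" (T).

(A): Formalization: L xor (~S -> G)

~S = ~T = F
~S -> G = F -> T = T
L xor (~S -> G) = F xor T = T
Hence (A) is true.

(B): Formalization: ~((~D & ~S) <-> ~(W nand L))

~D = ~T = F
~S = ~T = F
~D & ~S = F & F = F
W nand L = T nand F = T
~(W nand L) = ~T = F
(~D & ~S) <-> ~(W nand L) = F <-> F = T
~((~D & ~S) <-> ~(W nand L)) = ~T = F
So (B) is false.

1 of the 2 statements is true ((A)).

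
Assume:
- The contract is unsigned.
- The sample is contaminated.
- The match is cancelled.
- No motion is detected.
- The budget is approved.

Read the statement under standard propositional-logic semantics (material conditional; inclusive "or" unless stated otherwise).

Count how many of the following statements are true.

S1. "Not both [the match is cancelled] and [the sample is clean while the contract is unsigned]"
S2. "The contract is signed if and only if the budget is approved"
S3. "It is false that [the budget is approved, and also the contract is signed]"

Let Q = "the match is cancelled" (True), P = "the sample is contaminated" (True), S = "the contract is signed" (False), L = "the budget is approved" (True).

S1: In symbols: Q nand (not P and not S)

not P = not True = False
not S = not False = True
not P and not S = False and True = False
Q nand (not P and not S) = True nand False = True
Thus S1 is true.

S2: In symbols: S iff L

S iff L = False iff True = False
So S2 is false.

S3: Parsed as not (L and S)

L and S = True and False = False
not (L and S) = not False = True
Hence S3 is true.

Count: 2.

2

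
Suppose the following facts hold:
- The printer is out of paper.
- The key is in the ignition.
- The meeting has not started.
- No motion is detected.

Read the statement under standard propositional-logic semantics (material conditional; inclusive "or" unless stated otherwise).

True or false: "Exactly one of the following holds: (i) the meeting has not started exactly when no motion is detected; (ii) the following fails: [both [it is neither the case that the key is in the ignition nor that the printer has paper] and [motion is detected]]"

Let S = "the meeting has started" (F), K = "motion is detected" (F), M = "the key is in the ignition" (T), U = "the printer has paper" (F).
Formalization: (¬S ↔ ¬K) ⊕ ¬((M ↓ U) ∧ K)

¬S = ¬F = T
¬K = ¬F = T
¬S ↔ ¬K = T ↔ T = T
M ↓ U = T ↓ F = F
(M ↓ U) ∧ K = F ∧ F = F
¬((M ↓ U) ∧ K) = ¬F = T
(¬S ↔ ¬K) ⊕ ¬((M ↓ U) ∧ K) = T ⊕ T = F

false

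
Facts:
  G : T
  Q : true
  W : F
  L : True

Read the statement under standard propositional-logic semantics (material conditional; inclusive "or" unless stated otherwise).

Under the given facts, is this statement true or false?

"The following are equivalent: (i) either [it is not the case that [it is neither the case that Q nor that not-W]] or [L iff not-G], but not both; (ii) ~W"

The statement is true.

Parsed as (¬(Q ↓ ¬W) ⊕ (L ↔ ¬G)) ↔ ¬W

¬W = ¬F = T
Q ↓ ¬W = T ↓ T = F
¬(Q ↓ ¬W) = ¬F = T
¬G = ¬T = F
L ↔ ¬G = T ↔ F = F
¬(Q ↓ ¬W) ⊕ (L ↔ ¬G) = T ⊕ F = T
¬W = ¬F = T
(¬(Q ↓ ¬W) ⊕ (L ↔ ¬G)) ↔ ¬W = T ↔ T = T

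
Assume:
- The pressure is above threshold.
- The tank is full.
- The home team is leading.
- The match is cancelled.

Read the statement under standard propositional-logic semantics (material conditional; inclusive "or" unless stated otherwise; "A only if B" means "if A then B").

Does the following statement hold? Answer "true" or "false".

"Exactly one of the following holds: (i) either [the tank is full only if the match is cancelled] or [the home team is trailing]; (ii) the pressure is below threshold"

Let Q = "the tank is full" (T), M = "the match is cancelled" (T), K = "the home team is leading" (T), N = "the pressure is above threshold" (T).
Parsed as ((Q → M) ∨ ¬K) ⊕ ¬N

Q → M = T → T = T
¬K = ¬T = F
(Q → M) ∨ ¬K = T ∨ F = T
¬N = ¬T = F
((Q → M) ∨ ¬K) ⊕ ¬N = T ⊕ F = T

True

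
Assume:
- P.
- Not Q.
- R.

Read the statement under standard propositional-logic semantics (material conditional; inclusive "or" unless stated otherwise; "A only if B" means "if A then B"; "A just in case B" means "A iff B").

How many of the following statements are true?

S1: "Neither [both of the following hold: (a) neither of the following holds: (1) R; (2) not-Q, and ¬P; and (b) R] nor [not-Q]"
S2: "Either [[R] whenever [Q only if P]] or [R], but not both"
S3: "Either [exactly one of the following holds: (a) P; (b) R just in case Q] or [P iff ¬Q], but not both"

S1: In symbols: ((R ↓ (¬Q ∧ ¬P)) ∧ R) ↓ ¬Q

¬Q = ¬F = T
¬P = ¬T = F
¬Q ∧ ¬P = T ∧ F = F
R ↓ (¬Q ∧ ¬P) = T ↓ F = F
(R ↓ (¬Q ∧ ¬P)) ∧ R = F ∧ T = F
¬Q = ¬F = T
((R ↓ (¬Q ∧ ¬P)) ∧ R) ↓ ¬Q = F ↓ T = F
Hence S1 is false.

S2: This is ((Q → P) → R) ⊕ R.

Q → P = F → T = T
(Q → P) → R = T → T = T
((Q → P) → R) ⊕ R = T ⊕ T = F
Thus S2 is false.

S3: Parsed as (P ⊕ (R ↔ Q)) ⊕ (P ↔ ¬Q)

R ↔ Q = T ↔ F = F
P ⊕ (R ↔ Q) = T ⊕ F = T
¬Q = ¬F = T
P ↔ ¬Q = T ↔ T = T
(P ⊕ (R ↔ Q)) ⊕ (P ↔ ¬Q) = T ⊕ T = F
Hence S3 is false.

0 of the 3 statements are true (none).

0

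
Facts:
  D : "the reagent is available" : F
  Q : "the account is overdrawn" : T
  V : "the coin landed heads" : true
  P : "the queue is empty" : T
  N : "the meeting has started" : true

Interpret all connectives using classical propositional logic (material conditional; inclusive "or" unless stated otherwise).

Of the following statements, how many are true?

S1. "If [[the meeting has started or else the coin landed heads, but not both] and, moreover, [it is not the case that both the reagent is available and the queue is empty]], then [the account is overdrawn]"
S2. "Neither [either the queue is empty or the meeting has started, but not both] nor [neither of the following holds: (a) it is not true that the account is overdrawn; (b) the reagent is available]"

S1: This is ((N xor V) & (D nand P)) -> Q.

N xor V = T xor T = F
D nand P = F nand T = T
(N xor V) & (D nand P) = F & T = F
((N xor V) & (D nand P)) -> Q = F -> T = T
Thus S1 is true.

S2: In symbols: (P xor N) nor (~Q nor D)

P xor N = T xor T = F
~Q = ~T = F
~Q nor D = F nor F = T
(P xor N) nor (~Q nor D) = F nor T = F
So S2 is false.

1 of the 2 statements is true.

1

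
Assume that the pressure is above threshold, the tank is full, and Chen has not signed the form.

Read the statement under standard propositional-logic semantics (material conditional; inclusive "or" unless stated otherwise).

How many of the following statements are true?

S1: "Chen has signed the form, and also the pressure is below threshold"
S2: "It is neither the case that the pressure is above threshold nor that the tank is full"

Let R = "Chen has signed the form" (F), P = "the pressure is above threshold" (T), Q = "the tank is full" (T).

S1: Formalization: R & ~P

~P = ~T = F
R & ~P = F & F = F
Thus S1 is false.

S2: In symbols: P nor Q

P nor Q = T nor T = F
Hence S2 is false.

True statements: 0 (none).

0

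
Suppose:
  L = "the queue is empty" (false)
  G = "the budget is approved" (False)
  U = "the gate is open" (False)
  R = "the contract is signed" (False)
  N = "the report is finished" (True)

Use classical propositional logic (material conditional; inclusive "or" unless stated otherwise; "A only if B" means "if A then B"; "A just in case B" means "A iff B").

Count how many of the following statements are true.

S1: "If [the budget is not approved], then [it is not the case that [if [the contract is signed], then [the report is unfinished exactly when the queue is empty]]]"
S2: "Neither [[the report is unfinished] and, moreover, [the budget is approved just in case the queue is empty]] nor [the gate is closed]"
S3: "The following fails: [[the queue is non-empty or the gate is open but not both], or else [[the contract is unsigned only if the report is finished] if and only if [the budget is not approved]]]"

0

S1: Parsed as not G -> not (R -> (not N iff L))

not G = not False = True
not N = not True = False
not N iff L = False iff False = True
R -> (not N iff L) = False -> True = True
not (R -> (not N iff L)) = not True = False
not G -> not (R -> (not N iff L)) = True -> False = False
Hence S1 is false.

S2: Formalization: (not N and (G iff L)) nor not U

not N = not True = False
G iff L = False iff False = True
not N and (G iff L) = False and True = False
not U = not False = True
(not N and (G iff L)) nor not U = False nor True = False
Thus S2 is false.

S3: Parsed as not ((not L xor U) or ((not R -> N) iff not G))

not L = not False = True
not L xor U = True xor False = True
not R = not False = True
not R -> N = True -> True = True
not G = not False = True
(not R -> N) iff not G = True iff True = True
(not L xor U) or ((not R -> N) iff not G) = True or True = True
not ((not L xor U) or ((not R -> N) iff not G)) = not True = False
Hence S3 is false.

True statements: 0 (none).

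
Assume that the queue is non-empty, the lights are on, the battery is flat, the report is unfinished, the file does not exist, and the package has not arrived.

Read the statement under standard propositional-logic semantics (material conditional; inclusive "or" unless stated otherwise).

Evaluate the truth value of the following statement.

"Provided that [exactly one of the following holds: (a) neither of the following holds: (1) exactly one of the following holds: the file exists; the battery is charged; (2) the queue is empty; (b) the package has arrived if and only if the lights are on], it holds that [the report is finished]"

The statement is false.

Let U = "the file exists" (F), R = "the battery is charged" (F), P = "the queue is empty" (F), V = "the package has arrived" (F), Q = "the lights are on" (T), S = "the report is finished" (F).
This is (((U xor R) nor P) xor (V <-> Q)) -> S.

U xor R = F xor F = F
(U xor R) nor P = F nor F = T
V <-> Q = F <-> T = F
((U xor R) nor P) xor (V <-> Q) = T xor F = T
(((U xor R) nor P) xor (V <-> Q)) -> S = T -> F = F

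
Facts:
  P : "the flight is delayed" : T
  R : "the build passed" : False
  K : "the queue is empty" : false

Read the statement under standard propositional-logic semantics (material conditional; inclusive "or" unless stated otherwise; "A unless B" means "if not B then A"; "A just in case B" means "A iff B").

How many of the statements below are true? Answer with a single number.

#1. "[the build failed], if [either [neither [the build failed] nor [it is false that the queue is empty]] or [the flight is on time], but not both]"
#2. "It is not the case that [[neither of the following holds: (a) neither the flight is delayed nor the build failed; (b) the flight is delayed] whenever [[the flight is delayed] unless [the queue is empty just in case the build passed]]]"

2

#1: This is ((¬R ↓ ¬K) ⊕ ¬P) → ¬R.

¬R = ¬F = T
¬K = ¬F = T
¬R ↓ ¬K = T ↓ T = F
¬P = ¬T = F
(¬R ↓ ¬K) ⊕ ¬P = F ⊕ F = F
¬R = ¬F = T
((¬R ↓ ¬K) ⊕ ¬P) → ¬R = F → T = T
So #1 is true.

#2: This is ¬((P ∨ (K ↔ R)) → ((P ↓ ¬R) ↓ P)).

K ↔ R = F ↔ F = T
P ∨ (K ↔ R) = T ∨ T = T
¬R = ¬F = T
P ↓ ¬R = T ↓ T = F
(P ↓ ¬R) ↓ P = F ↓ T = F
(P ∨ (K ↔ R)) → ((P ↓ ¬R) ↓ P) = T → F = F
¬((P ∨ (K ↔ R)) → ((P ↓ ¬R) ↓ P)) = ¬F = T
Thus #2 is true.

2 of the 2 statements are true (#1, #2).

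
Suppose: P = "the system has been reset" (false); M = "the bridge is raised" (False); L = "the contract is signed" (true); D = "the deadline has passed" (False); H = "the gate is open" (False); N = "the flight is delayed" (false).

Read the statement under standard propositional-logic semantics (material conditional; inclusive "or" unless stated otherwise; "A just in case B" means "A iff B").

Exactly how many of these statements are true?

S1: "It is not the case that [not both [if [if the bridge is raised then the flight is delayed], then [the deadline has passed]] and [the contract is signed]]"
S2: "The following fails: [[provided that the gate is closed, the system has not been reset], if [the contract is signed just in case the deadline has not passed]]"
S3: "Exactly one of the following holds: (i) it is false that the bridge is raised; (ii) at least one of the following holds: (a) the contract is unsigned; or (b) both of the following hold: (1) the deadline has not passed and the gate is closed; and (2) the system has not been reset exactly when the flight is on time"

0

S1: This is ~(((M -> N) -> D) nand L).

M -> N = F -> F = T
(M -> N) -> D = T -> F = F
((M -> N) -> D) nand L = F nand T = T
~(((M -> N) -> D) nand L) = ~T = F
So S1 is false.

S2: This is ~((L <-> ~D) -> (~H -> ~P)).

~D = ~F = T
L <-> ~D = T <-> T = T
~H = ~F = T
~P = ~F = T
~H -> ~P = T -> T = T
(L <-> ~D) -> (~H -> ~P) = T -> T = T
~((L <-> ~D) -> (~H -> ~P)) = ~T = F
Thus S2 is false.

S3: This is ~M xor (~L | ((~D & ~H) & (~P <-> ~N))).

~M = ~F = T
~L = ~T = F
~D = ~F = T
~H = ~F = T
~D & ~H = T & T = T
~P = ~F = T
~N = ~F = T
~P <-> ~N = T <-> T = T
(~D & ~H) & (~P <-> ~N) = T & T = T
~L | ((~D & ~H) & (~P <-> ~N)) = F | T = T
~M xor (~L | ((~D & ~H) & (~P <-> ~N))) = T xor T = F
Thus S3 is false.

0 of the 3 statements are true (none).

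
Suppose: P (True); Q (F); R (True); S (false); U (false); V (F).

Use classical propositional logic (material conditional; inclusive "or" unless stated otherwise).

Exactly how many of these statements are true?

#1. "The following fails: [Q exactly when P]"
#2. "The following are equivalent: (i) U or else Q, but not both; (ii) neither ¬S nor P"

2

#1: This is not (Q iff P).

Q iff P = False iff True = False
not (Q iff P) = not False = True
Hence #1 is true.

#2: Formalization: (U xor Q) iff (not S nor P)

U xor Q = False xor False = False
not S = not False = True
not S nor P = True nor True = False
(U xor Q) iff (not S nor P) = False iff False = True
Hence #2 is true.

2 of the 2 statements are true (#1, #2).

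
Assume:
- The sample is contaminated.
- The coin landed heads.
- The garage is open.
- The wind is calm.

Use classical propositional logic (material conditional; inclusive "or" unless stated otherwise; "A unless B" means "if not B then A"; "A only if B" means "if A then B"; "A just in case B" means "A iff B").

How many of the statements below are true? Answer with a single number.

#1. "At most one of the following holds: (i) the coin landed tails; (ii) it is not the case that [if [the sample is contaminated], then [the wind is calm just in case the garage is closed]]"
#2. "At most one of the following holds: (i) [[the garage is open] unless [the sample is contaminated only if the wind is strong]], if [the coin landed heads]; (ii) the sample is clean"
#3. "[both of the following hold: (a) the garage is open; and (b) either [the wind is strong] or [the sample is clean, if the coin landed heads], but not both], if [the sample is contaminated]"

Let Q = "the coin landed heads" (T), P = "the sample is contaminated" (T), S = "the wind is strong" (F), R = "the garage is closed" (F).

#1: Parsed as ~Q nand ~(P -> (~S <-> R))

~Q = ~T = F
~S = ~F = T
~S <-> R = T <-> F = F
P -> (~S <-> R) = T -> F = F
~(P -> (~S <-> R)) = ~F = T
~Q nand ~(P -> (~S <-> R)) = F nand T = T
Hence #1 is true.

#2: Parsed as (Q -> (~R | (P -> S))) nand ~P

~R = ~F = T
P -> S = T -> F = F
~R | (P -> S) = T | F = T
Q -> (~R | (P -> S)) = T -> T = T
~P = ~T = F
(Q -> (~R | (P -> S))) nand ~P = T nand F = T
So #2 is true.

#3: Parsed as P -> (~R & (S xor (Q -> ~P)))

~R = ~F = T
~P = ~T = F
Q -> ~P = T -> F = F
S xor (Q -> ~P) = F xor F = F
~R & (S xor (Q -> ~P)) = T & F = F
P -> (~R & (S xor (Q -> ~P))) = T -> F = F
Hence #3 is false.

2 of the 3 statements are true (#1, #2).

2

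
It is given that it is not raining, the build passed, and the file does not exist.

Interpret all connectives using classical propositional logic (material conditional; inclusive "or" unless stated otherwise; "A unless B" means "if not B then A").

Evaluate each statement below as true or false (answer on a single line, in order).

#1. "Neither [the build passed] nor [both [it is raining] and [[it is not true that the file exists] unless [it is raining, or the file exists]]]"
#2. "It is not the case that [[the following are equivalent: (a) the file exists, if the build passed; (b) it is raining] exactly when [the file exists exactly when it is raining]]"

#1 F / #2 F

Let Q = "the build passed" (T), P = "it is raining" (F), R = "the file exists" (F).

#1: In symbols: Q ↓ (P ∧ (¬R ∨ (P ∨ R)))

¬R = ¬F = T
P ∨ R = F ∨ F = F
¬R ∨ (P ∨ R) = T ∨ F = T
P ∧ (¬R ∨ (P ∨ R)) = F ∧ T = F
Q ↓ (P ∧ (¬R ∨ (P ∨ R))) = T ↓ F = F
So #1 is false.

#2: Parsed as ¬(((Q → R) ↔ P) ↔ (R ↔ P))

Q → R = T → F = F
(Q → R) ↔ P = F ↔ F = T
R ↔ P = F ↔ F = T
((Q → R) ↔ P) ↔ (R ↔ P) = T ↔ T = T
¬(((Q → R) ↔ P) ↔ (R ↔ P)) = ¬T = F
Thus #2 is false.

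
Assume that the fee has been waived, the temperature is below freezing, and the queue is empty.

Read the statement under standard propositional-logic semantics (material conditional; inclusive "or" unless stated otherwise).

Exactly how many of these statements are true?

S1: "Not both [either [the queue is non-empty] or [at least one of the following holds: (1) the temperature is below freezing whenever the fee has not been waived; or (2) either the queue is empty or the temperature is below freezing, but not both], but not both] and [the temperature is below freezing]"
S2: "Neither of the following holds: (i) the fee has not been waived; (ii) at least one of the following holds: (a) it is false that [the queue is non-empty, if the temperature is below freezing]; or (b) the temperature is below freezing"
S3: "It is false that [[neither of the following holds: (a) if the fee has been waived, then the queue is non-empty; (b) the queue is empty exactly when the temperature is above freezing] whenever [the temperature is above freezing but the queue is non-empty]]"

0

Let G = "the queue is empty" (T), M = "the fee has been waived" (T), N = "the temperature is below freezing" (T).

S1: In symbols: (~G xor ((~M -> N) | (G xor N))) nand N

~G = ~T = F
~M = ~T = F
~M -> N = F -> T = T
G xor N = T xor T = F
(~M -> N) | (G xor N) = T | F = T
~G xor ((~M -> N) | (G xor N)) = F xor T = T
(~G xor ((~M -> N) | (G xor N))) nand N = T nand T = F
So S1 is false.

S2: In symbols: ~M nor (~(N -> ~G) | N)

~M = ~T = F
~G = ~T = F
N -> ~G = T -> F = F
~(N -> ~G) = ~F = T
~(N -> ~G) | N = T | T = T
~M nor (~(N -> ~G) | N) = F nor T = F
Thus S2 is false.

S3: This is ~((~N & ~G) -> ((M -> ~G) nor (G <-> ~N))).

~N = ~T = F
~G = ~T = F
~N & ~G = F & F = F
~G = ~T = F
M -> ~G = T -> F = F
~N = ~T = F
G <-> ~N = T <-> F = F
(M -> ~G) nor (G <-> ~N) = F nor F = T
(~N & ~G) -> ((M -> ~G) nor (G <-> ~N)) = F -> T = T
~((~N & ~G) -> ((M -> ~G) nor (G <-> ~N))) = ~T = F
So S3 is false.

Count: 0.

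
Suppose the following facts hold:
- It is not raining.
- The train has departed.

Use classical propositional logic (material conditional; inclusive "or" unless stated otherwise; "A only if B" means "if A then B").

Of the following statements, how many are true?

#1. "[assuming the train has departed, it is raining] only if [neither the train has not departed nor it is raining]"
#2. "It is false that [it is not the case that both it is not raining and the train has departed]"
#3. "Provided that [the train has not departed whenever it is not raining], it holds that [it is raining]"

3

Let U = "the train has departed" (True), D = "it is raining" (False).

#1: Parsed as (U -> D) -> (not U nor D)

U -> D = True -> False = False
not U = not True = False
not U nor D = False nor False = True
(U -> D) -> (not U nor D) = False -> True = True
Thus #1 is true.

#2: In symbols: not (not D nand U)

not D = not False = True
not D nand U = True nand True = False
not (not D nand U) = not False = True
Hence #2 is true.

#3: Formalization: (not D -> not U) -> D

not D = not False = True
not U = not True = False
not D -> not U = True -> False = False
(not D -> not U) -> D = False -> False = True
So #3 is true.

Count: 3.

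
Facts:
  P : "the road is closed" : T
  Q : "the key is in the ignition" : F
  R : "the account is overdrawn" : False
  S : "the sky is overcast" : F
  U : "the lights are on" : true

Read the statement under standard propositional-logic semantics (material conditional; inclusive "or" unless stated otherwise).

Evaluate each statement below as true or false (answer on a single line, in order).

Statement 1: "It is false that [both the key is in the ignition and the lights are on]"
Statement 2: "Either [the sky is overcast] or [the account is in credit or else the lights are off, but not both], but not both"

Statement 1 T, Statement 2 T

Statement 1: Formalization: not (Q and U)

Q and U = False and True = False
not (Q and U) = not False = True
Thus Statement 1 is true.

Statement 2: Parsed as S xor (not R xor not U)

not R = not False = True
not U = not True = False
not R xor not U = True xor False = True
S xor (not R xor not U) = False xor True = True
Hence Statement 2 is true.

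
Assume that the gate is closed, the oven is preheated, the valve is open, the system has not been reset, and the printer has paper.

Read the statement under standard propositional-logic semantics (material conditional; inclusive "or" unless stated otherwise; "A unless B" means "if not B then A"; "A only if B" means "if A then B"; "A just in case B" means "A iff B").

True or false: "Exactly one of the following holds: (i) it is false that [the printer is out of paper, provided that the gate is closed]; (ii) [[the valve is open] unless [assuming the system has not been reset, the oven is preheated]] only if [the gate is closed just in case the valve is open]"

False.

Let S = "the gate is open" (False), W = "the printer has paper" (True), P = "the valve is open" (True), H = "the system has been reset" (False), R = "the oven is preheated" (True).
Parsed as not (not S -> not W) xor ((P or (not H -> R)) -> (not S iff P))

not S = not False = True
not W = not True = False
not S -> not W = True -> False = False
not (not S -> not W) = not False = True
not H = not False = True
not H -> R = True -> True = True
P or (not H -> R) = True or True = True
not S = not False = True
not S iff P = True iff True = True
(P or (not H -> R)) -> (not S iff P) = True -> True = True
not (not S -> not W) xor ((P or (not H -> R)) -> (not S iff P)) = True xor True = False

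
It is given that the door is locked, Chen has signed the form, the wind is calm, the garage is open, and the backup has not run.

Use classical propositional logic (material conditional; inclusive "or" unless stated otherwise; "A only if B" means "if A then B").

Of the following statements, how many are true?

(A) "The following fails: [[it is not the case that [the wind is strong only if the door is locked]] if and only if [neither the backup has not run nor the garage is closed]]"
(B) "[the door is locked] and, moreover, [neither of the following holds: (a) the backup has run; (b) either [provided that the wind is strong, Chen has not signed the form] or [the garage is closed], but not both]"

Let L = "the wind is strong" (F), M = "the door is locked" (T), Q = "the backup has run" (F), W = "the garage is closed" (F), D = "Chen has signed the form" (T).

(A): This is ¬(¬(L → M) ↔ (¬Q ↓ W)).

L → M = F → T = T
¬(L → M) = ¬T = F
¬Q = ¬F = T
¬Q ↓ W = T ↓ F = F
¬(L → M) ↔ (¬Q ↓ W) = F ↔ F = T
¬(¬(L → M) ↔ (¬Q ↓ W)) = ¬T = F
So (A) is false.

(B): This is M ∧ (Q ↓ ((L → ¬D) ⊕ W)).

¬D = ¬T = F
L → ¬D = F → F = T
(L → ¬D) ⊕ W = T ⊕ F = T
Q ↓ ((L → ¬D) ⊕ W) = F ↓ T = F
M ∧ (Q ↓ ((L → ¬D) ⊕ W)) = T ∧ F = F
So (B) is false.

True statements: 0 (none).

0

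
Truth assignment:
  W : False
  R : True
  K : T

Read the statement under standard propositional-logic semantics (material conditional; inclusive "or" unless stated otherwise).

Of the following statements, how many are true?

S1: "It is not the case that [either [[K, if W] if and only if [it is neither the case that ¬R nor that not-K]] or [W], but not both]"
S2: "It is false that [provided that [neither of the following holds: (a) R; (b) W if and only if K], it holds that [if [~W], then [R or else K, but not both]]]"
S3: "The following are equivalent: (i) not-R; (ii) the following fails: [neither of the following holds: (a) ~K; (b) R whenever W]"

0

S1: In symbols: not (((W -> K) iff (not R nor not K)) xor W)

W -> K = False -> True = True
not R = not True = False
not K = not True = False
not R nor not K = False nor False = True
(W -> K) iff (not R nor not K) = True iff True = True
((W -> K) iff (not R nor not K)) xor W = True xor False = True
not (((W -> K) iff (not R nor not K)) xor W) = not True = False
So S1 is false.

S2: This is not ((R nor (W iff K)) -> (not W -> (R xor K))).

W iff K = False iff True = False
R nor (W iff K) = True nor False = False
not W = not False = True
R xor K = True xor True = False
not W -> (R xor K) = True -> False = False
(R nor (W iff K)) -> (not W -> (R xor K)) = False -> False = True
not ((R nor (W iff K)) -> (not W -> (R xor K))) = not True = False
Thus S2 is false.

S3: Parsed as not R iff not (not K nor (W -> R))

not R = not True = False
not K = not True = False
W -> R = False -> True = True
not K nor (W -> R) = False nor True = False
not (not K nor (W -> R)) = not False = True
not R iff not (not K nor (W -> R)) = False iff True = False
Thus S3 is false.

True statements: 0 (none).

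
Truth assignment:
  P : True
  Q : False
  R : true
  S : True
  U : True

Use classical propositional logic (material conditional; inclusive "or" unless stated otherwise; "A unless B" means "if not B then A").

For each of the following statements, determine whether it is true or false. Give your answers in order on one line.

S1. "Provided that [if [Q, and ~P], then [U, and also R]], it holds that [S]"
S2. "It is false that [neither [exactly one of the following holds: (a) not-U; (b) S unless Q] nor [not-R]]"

S1 T / S2 T

S1: This is ((Q and not P) -> (U and R)) -> S.

not P = not True = False
Q and not P = False and False = False
U and R = True and True = True
(Q and not P) -> (U and R) = False -> True = True
((Q and not P) -> (U and R)) -> S = True -> True = True
Thus S1 is true.

S2: Formalization: not ((not U xor (S or Q)) nor not R)

not U = not True = False
S or Q = True or False = True
not U xor (S or Q) = False xor True = True
not R = not True = False
(not U xor (S or Q)) nor not R = True nor False = False
not ((not U xor (S or Q)) nor not R) = not False = True
Thus S2 is true.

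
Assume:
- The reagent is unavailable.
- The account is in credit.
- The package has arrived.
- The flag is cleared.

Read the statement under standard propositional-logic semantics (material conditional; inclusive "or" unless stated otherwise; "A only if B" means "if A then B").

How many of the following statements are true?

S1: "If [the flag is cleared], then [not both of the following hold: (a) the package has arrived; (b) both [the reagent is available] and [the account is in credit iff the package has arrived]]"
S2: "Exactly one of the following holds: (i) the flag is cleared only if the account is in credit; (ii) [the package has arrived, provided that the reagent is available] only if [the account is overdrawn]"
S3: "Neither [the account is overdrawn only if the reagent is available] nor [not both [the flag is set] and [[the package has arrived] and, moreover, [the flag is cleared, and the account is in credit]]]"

2

Let H = "the flag is set" (False), V = "the package has arrived" (True), G = "the reagent is available" (False), W = "the account is overdrawn" (False).

S1: Parsed as not H -> (V nand (G and (not W iff V)))

not H = not False = True
not W = not False = True
not W iff V = True iff True = True
G and (not W iff V) = False and True = False
V nand (G and (not W iff V)) = True nand False = True
not H -> (V nand (G and (not W iff V))) = True -> True = True
Hence S1 is true.

S2: Parsed as (not H -> not W) xor ((G -> V) -> W)

not H = not False = True
not W = not False = True
not H -> not W = True -> True = True
G -> V = False -> True = True
(G -> V) -> W = True -> False = False
(not H -> not W) xor ((G -> V) -> W) = True xor False = True
Hence S2 is true.

S3: This is (W -> G) nor (H nand (V and (not H and not W))).

W -> G = False -> False = True
not H = not False = True
not W = not False = True
not H and not W = True and True = True
V and (not H and not W) = True and True = True
H nand (V and (not H and not W)) = False nand True = True
(W -> G) nor (H nand (V and (not H and not W))) = True nor True = False
So S3 is false.

Count: 2.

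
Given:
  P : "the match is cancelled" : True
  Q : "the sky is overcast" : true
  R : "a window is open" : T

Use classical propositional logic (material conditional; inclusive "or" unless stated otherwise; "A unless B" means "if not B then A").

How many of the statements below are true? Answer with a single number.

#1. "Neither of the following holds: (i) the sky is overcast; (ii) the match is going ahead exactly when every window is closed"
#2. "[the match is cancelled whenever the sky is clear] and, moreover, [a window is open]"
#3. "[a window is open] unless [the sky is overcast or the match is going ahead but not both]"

#1: This is Q nor (not P iff not R).

not P = not True = False
not R = not True = False
not P iff not R = False iff False = True
Q nor (not P iff not R) = True nor True = False
So #1 is false.

#2: In symbols: (not Q -> P) and R

not Q = not True = False
not Q -> P = False -> True = True
(not Q -> P) and R = True and True = True
So #2 is true.

#3: This is R or (Q xor not P).

not P = not True = False
Q xor not P = True xor False = True
R or (Q xor not P) = True or True = True
So #3 is true.

Count: 2.

2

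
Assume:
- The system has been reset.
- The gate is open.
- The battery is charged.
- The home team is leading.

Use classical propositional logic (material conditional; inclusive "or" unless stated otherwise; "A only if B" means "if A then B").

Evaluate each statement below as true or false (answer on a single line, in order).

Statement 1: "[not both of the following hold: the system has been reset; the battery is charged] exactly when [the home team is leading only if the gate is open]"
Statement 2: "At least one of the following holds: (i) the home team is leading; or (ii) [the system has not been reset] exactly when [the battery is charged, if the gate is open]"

Statement 1 False / Statement 2 True

Let R = "the system has been reset" (True), Q = "the battery is charged" (True), U = "the home team is leading" (True), G = "the gate is open" (True).

Statement 1: This is (R nand Q) iff (U -> G).

R nand Q = True nand True = False
U -> G = True -> True = True
(R nand Q) iff (U -> G) = False iff True = False
Thus Statement 1 is false.

Statement 2: Formalization: U or (not R iff (G -> Q))

not R = not True = False
G -> Q = True -> True = True
not R iff (G -> Q) = False iff True = False
U or (not R iff (G -> Q)) = True or False = True
Thus Statement 2 is true.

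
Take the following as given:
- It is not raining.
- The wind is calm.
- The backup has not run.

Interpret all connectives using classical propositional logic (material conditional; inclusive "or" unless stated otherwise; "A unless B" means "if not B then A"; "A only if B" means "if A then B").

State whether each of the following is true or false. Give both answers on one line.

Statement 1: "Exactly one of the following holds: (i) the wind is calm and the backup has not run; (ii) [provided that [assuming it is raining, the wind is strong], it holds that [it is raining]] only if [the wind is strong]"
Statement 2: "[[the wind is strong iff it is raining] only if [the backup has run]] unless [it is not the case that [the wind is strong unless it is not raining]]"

Statement 1 false / Statement 2 false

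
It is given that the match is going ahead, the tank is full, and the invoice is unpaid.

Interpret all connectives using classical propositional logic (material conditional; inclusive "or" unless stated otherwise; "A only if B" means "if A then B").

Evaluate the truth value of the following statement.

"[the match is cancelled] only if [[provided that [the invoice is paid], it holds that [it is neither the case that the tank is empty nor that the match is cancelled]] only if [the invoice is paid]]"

Let P = "the match is cancelled" (False), R = "the invoice is paid" (False), Q = "the tank is full" (True).
This is P -> ((R -> (not Q nor P)) -> R).

not Q = not True = False
not Q nor P = False nor False = True
R -> (not Q nor P) = False -> True = True
(R -> (not Q nor P)) -> R = True -> False = False
P -> ((R -> (not Q nor P)) -> R) = False -> False = True

True.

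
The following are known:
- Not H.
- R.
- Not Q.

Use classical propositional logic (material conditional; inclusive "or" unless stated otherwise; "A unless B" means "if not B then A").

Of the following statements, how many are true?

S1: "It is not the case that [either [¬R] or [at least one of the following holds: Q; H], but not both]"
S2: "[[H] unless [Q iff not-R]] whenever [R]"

2

S1: In symbols: ~(~R xor (Q | H))

~R = ~T = F
Q | H = F | F = F
~R xor (Q | H) = F xor F = F
~(~R xor (Q | H)) = ~F = T
Thus S1 is true.

S2: This is R -> (H | (Q <-> ~R)).

~R = ~T = F
Q <-> ~R = F <-> F = T
H | (Q <-> ~R) = F | T = T
R -> (H | (Q <-> ~R)) = T -> T = T
Thus S2 is true.

Count: 2.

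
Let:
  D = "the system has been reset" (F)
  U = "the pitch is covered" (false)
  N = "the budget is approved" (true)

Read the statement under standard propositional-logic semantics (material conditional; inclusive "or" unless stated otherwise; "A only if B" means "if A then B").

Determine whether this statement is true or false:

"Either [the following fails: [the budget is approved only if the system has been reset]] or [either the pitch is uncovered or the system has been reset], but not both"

This is ¬(N → D) ⊕ (¬U ∨ D).

N → D = T → F = F
¬(N → D) = ¬F = T
¬U = ¬F = T
¬U ∨ D = T ∨ F = T
¬(N → D) ⊕ (¬U ∨ D) = T ⊕ T = F

false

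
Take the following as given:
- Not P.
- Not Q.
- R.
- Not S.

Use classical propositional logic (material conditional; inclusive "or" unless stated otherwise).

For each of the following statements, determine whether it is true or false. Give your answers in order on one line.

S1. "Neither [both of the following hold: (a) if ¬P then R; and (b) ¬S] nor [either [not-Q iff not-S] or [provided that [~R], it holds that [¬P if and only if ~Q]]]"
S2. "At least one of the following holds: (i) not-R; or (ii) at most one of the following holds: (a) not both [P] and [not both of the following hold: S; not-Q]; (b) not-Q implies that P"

S1 false, S2 true

S1: This is ((~P -> R) & ~S) nor ((~Q <-> ~S) | (~R -> (~P <-> ~Q))).

~P = ~F = T
~P -> R = T -> T = T
~S = ~F = T
(~P -> R) & ~S = T & T = T
~Q = ~F = T
~S = ~F = T
~Q <-> ~S = T <-> T = T
~R = ~T = F
~P = ~F = T
~Q = ~F = T
~P <-> ~Q = T <-> T = T
~R -> (~P <-> ~Q) = F -> T = T
(~Q <-> ~S) | (~R -> (~P <-> ~Q)) = T | T = T
((~P -> R) & ~S) nor ((~Q <-> ~S) | (~R -> (~P <-> ~Q))) = T nor T = F
So S1 is false.

S2: In symbols: ~R | ((P nand (S nand ~Q)) nand (~Q -> P))

~R = ~T = F
~Q = ~F = T
S nand ~Q = F nand T = T
P nand (S nand ~Q) = F nand T = T
~Q = ~F = T
~Q -> P = T -> F = F
(P nand (S nand ~Q)) nand (~Q -> P) = T nand F = T
~R | ((P nand (S nand ~Q)) nand (~Q -> P)) = F | T = T
Hence S2 is true.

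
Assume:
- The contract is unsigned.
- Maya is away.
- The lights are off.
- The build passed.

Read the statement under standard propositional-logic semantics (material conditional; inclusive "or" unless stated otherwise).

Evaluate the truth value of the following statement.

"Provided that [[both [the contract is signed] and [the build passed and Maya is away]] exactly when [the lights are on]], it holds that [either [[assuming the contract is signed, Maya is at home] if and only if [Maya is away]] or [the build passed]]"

True.

Let P = "the contract is signed" (F), H = "the build passed" (T), G = "Maya is at home" (F), Q = "the lights are on" (F).
This is ((P ∧ (H ∧ ¬G)) ↔ Q) → (((P → G) ↔ ¬G) ∨ H).

¬G = ¬F = T
H ∧ ¬G = T ∧ T = T
P ∧ (H ∧ ¬G) = F ∧ T = F
(P ∧ (H ∧ ¬G)) ↔ Q = F ↔ F = T
P → G = F → F = T
¬G = ¬F = T
(P → G) ↔ ¬G = T ↔ T = T
((P → G) ↔ ¬G) ∨ H = T ∨ T = T
((P ∧ (H ∧ ¬G)) ↔ Q) → (((P → G) ↔ ¬G) ∨ H) = T → T = T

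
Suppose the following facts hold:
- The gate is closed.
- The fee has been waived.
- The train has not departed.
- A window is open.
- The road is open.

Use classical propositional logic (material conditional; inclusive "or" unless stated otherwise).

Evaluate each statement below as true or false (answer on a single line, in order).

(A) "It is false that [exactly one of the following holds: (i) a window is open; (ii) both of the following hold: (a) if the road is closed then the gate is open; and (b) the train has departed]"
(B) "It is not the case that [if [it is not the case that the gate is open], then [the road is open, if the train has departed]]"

(A) F / (B) F

Let S = "a window is open" (True), U = "the road is closed" (False), P = "the gate is open" (False), R = "the train has departed" (False).

(A): In symbols: not (S xor ((U -> P) and R))

U -> P = False -> False = True
(U -> P) and R = True and False = False
S xor ((U -> P) and R) = True xor False = True
not (S xor ((U -> P) and R)) = not True = False
Hence (A) is false.

(B): Formalization: not (not P -> (R -> not U))

not P = not False = True
not U = not False = True
R -> not U = False -> True = True
not P -> (R -> not U) = True -> True = True
not (not P -> (R -> not U)) = not True = False
So (B) is false.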